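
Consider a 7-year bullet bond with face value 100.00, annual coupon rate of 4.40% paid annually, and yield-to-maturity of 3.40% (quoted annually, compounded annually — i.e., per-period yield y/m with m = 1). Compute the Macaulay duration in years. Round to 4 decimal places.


Answer: Macaulay duration = 6.2027 years

Derivation:
Coupon per period c = face * coupon_rate / m = 4.400000
Periods per year m = 1; per-period yield y/m = 0.034000
Number of cashflows N = 7
Cashflows (t years, CF_t, discount factor 1/(1+y/m)^(m*t), PV):
  t = 1.0000: CF_t = 4.400000, DF = 0.967118, PV = 4.255319
  t = 2.0000: CF_t = 4.400000, DF = 0.935317, PV = 4.115396
  t = 3.0000: CF_t = 4.400000, DF = 0.904562, PV = 3.980073
  t = 4.0000: CF_t = 4.400000, DF = 0.874818, PV = 3.849200
  t = 5.0000: CF_t = 4.400000, DF = 0.846052, PV = 3.722631
  t = 6.0000: CF_t = 4.400000, DF = 0.818233, PV = 3.600223
  t = 7.0000: CF_t = 104.400000, DF = 0.791327, PV = 82.614585
Price P = sum_t PV_t = 106.137428
Macaulay numerator sum_t t * PV_t:
  t * PV_t at t = 1.0000: 4.255319
  t * PV_t at t = 2.0000: 8.230791
  t * PV_t at t = 3.0000: 11.940220
  t * PV_t at t = 4.0000: 15.396802
  t * PV_t at t = 5.0000: 18.613155
  t * PV_t at t = 6.0000: 21.601340
  t * PV_t at t = 7.0000: 578.302097
Macaulay duration D = (sum_t t * PV_t) / P = 658.339724 / 106.137428 = 6.202710


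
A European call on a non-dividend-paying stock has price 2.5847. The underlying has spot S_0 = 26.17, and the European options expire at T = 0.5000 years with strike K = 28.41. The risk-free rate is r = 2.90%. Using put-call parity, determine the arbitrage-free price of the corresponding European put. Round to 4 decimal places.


Put-call parity: C - P = S_0 * exp(-qT) - K * exp(-rT).
S_0 * exp(-qT) = 26.1700 * 1.00000000 = 26.17000000
K * exp(-rT) = 28.4100 * 0.98560462 = 28.00102722
P = C - S*exp(-qT) + K*exp(-rT)
P = 2.5847 - 26.17000000 + 28.00102722 = 4.4157

Answer: Put price = 4.4157


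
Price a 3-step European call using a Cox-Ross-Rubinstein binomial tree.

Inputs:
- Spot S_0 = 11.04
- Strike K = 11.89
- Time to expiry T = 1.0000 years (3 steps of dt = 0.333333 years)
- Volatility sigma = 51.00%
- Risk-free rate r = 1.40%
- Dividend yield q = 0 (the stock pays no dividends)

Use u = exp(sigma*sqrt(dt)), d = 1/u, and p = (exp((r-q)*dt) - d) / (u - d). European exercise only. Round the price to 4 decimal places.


Answer: Price = V(0,0) = 2.1264

Derivation:
dt = T/N = 0.333333
u = exp(sigma*sqrt(dt)) = 1.342386; d = 1/u = 0.744942
p = (exp((r-q)*dt) - d) / (u - d) = 0.434744
Discount per step: exp(-r*dt) = 0.995344
Stock lattice S(k, i) with i counting down-moves:
  k=0: S(0,0) = 11.0400
  k=1: S(1,0) = 14.8199; S(1,1) = 8.2242
  k=2: S(2,0) = 19.8941; S(2,1) = 11.0400; S(2,2) = 6.1265
  k=3: S(3,0) = 26.7055; S(3,1) = 14.8199; S(3,2) = 8.2242; S(3,3) = 4.5639
Terminal payoffs V(N, i) = max(S_T - K, 0):
  V(3,0) = 14.815538; V(3,1) = 2.929942; V(3,2) = 0.000000; V(3,3) = 0.000000
Backward induction: V(k, i) = exp(-r*dt) * [p * V(k+1, i) + (1-p) * V(k+1, i+1)].
  V(2,0) = exp(-r*dt) * [p*14.815538 + (1-p)*2.929942] = 8.059440
  V(2,1) = exp(-r*dt) * [p*2.929942 + (1-p)*0.000000] = 1.267845
  V(2,2) = exp(-r*dt) * [p*0.000000 + (1-p)*0.000000] = 0.000000
  V(1,0) = exp(-r*dt) * [p*8.059440 + (1-p)*1.267845] = 4.200804
  V(1,1) = exp(-r*dt) * [p*1.267845 + (1-p)*0.000000] = 0.548622
  V(0,0) = exp(-r*dt) * [p*4.200804 + (1-p)*0.548622] = 2.126441


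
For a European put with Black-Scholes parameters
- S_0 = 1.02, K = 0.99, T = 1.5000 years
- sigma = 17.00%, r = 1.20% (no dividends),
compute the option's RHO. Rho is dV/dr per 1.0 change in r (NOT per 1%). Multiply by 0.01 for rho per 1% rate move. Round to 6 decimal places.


d1 = 0.3339373188; d2 = 0.1257306906
phi(d1) = 0.3773071885; exp(-qT) = 1.0000000000; exp(-rT) = 0.9821610324
N(-d2) = 0.4499725535
Rho = -K*T*exp(-rT)*N(-d2) = -0.9900 * 1.5000 * 0.9821610324 * 0.4499725535 = -0.656289

Answer: Rho = -0.656289


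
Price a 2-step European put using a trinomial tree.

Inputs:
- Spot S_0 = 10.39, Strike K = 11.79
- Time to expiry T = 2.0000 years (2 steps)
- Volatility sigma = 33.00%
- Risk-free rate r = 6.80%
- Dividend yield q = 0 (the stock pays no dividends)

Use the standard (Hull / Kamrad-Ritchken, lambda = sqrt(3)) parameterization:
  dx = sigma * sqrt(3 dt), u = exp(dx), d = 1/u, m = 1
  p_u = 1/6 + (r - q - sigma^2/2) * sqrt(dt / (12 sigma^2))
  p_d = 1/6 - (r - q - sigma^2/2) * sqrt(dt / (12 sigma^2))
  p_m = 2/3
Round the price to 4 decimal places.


Answer: Price = V(0,0) = 1.8552

Derivation:
dt = T/N = 1.000000; dx = sigma*sqrt(3*dt) = 0.571577
u = exp(dx) = 1.771057; d = 1/u = 0.564634
p_u = 0.178520, p_m = 0.666667, p_d = 0.154813
Discount per step: exp(-r*dt) = 0.934260
Stock lattice S(k, j) with j the centered position index:
  k=0: S(0,+0) = 10.3900
  k=1: S(1,-1) = 5.8666; S(1,+0) = 10.3900; S(1,+1) = 18.4013
  k=2: S(2,-2) = 3.3125; S(2,-1) = 5.8666; S(2,+0) = 10.3900; S(2,+1) = 18.4013; S(2,+2) = 32.5897
Terminal payoffs V(N, j) = max(K - S_T, 0):
  V(2,-2) = 8.477543; V(2,-1) = 5.923448; V(2,+0) = 1.400000; V(2,+1) = 0.000000; V(2,+2) = 0.000000
Backward induction: V(k, j) = exp(-r*dt) * [p_u * V(k+1, j+1) + p_m * V(k+1, j) + p_d * V(k+1, j-1)]
  V(1,-1) = exp(-r*dt) * [p_u*1.400000 + p_m*5.923448 + p_d*8.477543] = 5.149019
  V(1,+0) = exp(-r*dt) * [p_u*0.000000 + p_m*1.400000 + p_d*5.923448] = 1.728721
  V(1,+1) = exp(-r*dt) * [p_u*0.000000 + p_m*0.000000 + p_d*1.400000] = 0.202491
  V(0,+0) = exp(-r*dt) * [p_u*0.202491 + p_m*1.728721 + p_d*5.149019] = 1.855223


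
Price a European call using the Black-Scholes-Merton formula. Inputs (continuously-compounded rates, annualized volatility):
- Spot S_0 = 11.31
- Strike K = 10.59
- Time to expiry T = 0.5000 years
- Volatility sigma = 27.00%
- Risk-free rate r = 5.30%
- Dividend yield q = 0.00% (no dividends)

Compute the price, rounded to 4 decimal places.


Answer: Price = 1.4145

Derivation:
d1 = (ln(S/K) + (r - q + 0.5*sigma^2) * T) / (sigma * sqrt(T)) = 0.57879115
d2 = d1 - sigma * sqrt(T) = 0.38787232
exp(-rT) = 0.97384804; exp(-qT) = 1.00000000
C = S_0 * exp(-qT) * N(d1) - K * exp(-rT) * N(d2)
N(d1) = 0.71863495; N(d2) = 0.65094474
C = 11.3100 * 1.00000000 * 0.71863495 - 10.5900 * 0.97384804 * 0.65094474 = 1.4145


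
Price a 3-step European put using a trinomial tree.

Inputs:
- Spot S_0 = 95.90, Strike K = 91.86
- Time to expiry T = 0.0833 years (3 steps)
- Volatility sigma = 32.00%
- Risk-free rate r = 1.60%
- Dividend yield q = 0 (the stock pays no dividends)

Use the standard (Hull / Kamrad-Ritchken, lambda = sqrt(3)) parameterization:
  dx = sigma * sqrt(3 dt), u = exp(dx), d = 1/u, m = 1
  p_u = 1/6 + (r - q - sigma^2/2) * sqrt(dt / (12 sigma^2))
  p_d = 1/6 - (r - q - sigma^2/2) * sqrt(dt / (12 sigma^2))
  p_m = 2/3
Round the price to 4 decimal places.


Answer: Price = V(0,0) = 1.8893

Derivation:
dt = T/N = 0.027767; dx = sigma*sqrt(3*dt) = 0.092358
u = exp(dx) = 1.096757; d = 1/u = 0.911779
p_u = 0.161375, p_m = 0.666667, p_d = 0.171958
Discount per step: exp(-r*dt) = 0.999556
Stock lattice S(k, j) with j the centered position index:
  k=0: S(0,+0) = 95.9000
  k=1: S(1,-1) = 87.4396; S(1,+0) = 95.9000; S(1,+1) = 105.1790
  k=2: S(2,-2) = 79.7256; S(2,-1) = 87.4396; S(2,+0) = 95.9000; S(2,+1) = 105.1790; S(2,+2) = 115.3558
  k=3: S(3,-3) = 72.6921; S(3,-2) = 79.7256; S(3,-1) = 87.4396; S(3,+0) = 95.9000; S(3,+1) = 105.1790; S(3,+2) = 115.3558; S(3,+3) = 126.5173
Terminal payoffs V(N, j) = max(K - S_T, 0):
  V(3,-3) = 19.167858; V(3,-2) = 12.134391; V(3,-1) = 4.420387; V(3,+0) = 0.000000; V(3,+1) = 0.000000; V(3,+2) = 0.000000; V(3,+3) = 0.000000
Backward induction: V(k, j) = exp(-r*dt) * [p_u * V(k+1, j+1) + p_m * V(k+1, j) + p_d * V(k+1, j-1)]
  V(2,-2) = exp(-r*dt) * [p_u*4.420387 + p_m*12.134391 + p_d*19.167858] = 12.093628
  V(2,-1) = exp(-r*dt) * [p_u*0.000000 + p_m*4.420387 + p_d*12.134391] = 5.031295
  V(2,+0) = exp(-r*dt) * [p_u*0.000000 + p_m*0.000000 + p_d*4.420387] = 0.759783
  V(2,+1) = exp(-r*dt) * [p_u*0.000000 + p_m*0.000000 + p_d*0.000000] = 0.000000
  V(2,+2) = exp(-r*dt) * [p_u*0.000000 + p_m*0.000000 + p_d*0.000000] = 0.000000
  V(1,-1) = exp(-r*dt) * [p_u*0.759783 + p_m*5.031295 + p_d*12.093628] = 5.553935
  V(1,+0) = exp(-r*dt) * [p_u*0.000000 + p_m*0.759783 + p_d*5.031295] = 1.371084
  V(1,+1) = exp(-r*dt) * [p_u*0.000000 + p_m*0.000000 + p_d*0.759783] = 0.130593
  V(0,+0) = exp(-r*dt) * [p_u*0.130593 + p_m*1.371084 + p_d*5.553935] = 1.889334


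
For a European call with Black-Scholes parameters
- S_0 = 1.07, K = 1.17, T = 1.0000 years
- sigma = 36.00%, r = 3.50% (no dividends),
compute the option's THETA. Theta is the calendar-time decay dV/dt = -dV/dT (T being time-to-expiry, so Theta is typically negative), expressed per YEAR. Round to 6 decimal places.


d1 = 0.0290413880; d2 = -0.3309586120
phi(d1) = 0.3987740815; exp(-qT) = 1.0000000000; exp(-rT) = 0.9656054163
Theta = -S*exp(-qT)*phi(d1)*sigma/(2*sqrt(T)) - r*K*exp(-rT)*N(d2) + q*S*exp(-qT)*N(d1)
N(d1) = 0.5115842092; N(d2) = 0.3703378741; sqrt(T) = 1.0000000000
Term 1 = -1.0700 * 1.0000000000 * 0.3987740815 * 0.3600 / (2 * 1.0000000000) = -0.0768038881
Term 2 = -0.0350 * 1.1700 * 0.9656054163 * 0.3703378741 = -0.0146437305
Term 3 = 0 (no dividend yield, q = 0)
Theta = -0.0768038881 + (-0.0146437305) + (0.0000000000) = -0.091448

Answer: Theta = -0.091448


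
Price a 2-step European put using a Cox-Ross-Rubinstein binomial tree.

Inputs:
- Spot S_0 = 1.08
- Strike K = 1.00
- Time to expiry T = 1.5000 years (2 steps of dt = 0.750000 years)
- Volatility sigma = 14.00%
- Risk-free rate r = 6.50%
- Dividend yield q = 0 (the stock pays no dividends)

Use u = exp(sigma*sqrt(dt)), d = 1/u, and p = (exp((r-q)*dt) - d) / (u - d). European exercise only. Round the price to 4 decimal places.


dt = T/N = 0.750000
u = exp(sigma*sqrt(dt)) = 1.128900; d = 1/u = 0.885818
p = (exp((r-q)*dt) - d) / (u - d) = 0.675245
Discount per step: exp(-r*dt) = 0.952419
Stock lattice S(k, i) with i counting down-moves:
  k=0: S(0,0) = 1.0800
  k=1: S(1,0) = 1.2192; S(1,1) = 0.9567
  k=2: S(2,0) = 1.3764; S(2,1) = 1.0800; S(2,2) = 0.8474
Terminal payoffs V(N, i) = max(K - S_T, 0):
  V(2,0) = 0.000000; V(2,1) = 0.000000; V(2,2) = 0.152552
Backward induction: V(k, i) = exp(-r*dt) * [p * V(k+1, i) + (1-p) * V(k+1, i+1)].
  V(1,0) = exp(-r*dt) * [p*0.000000 + (1-p)*0.000000] = 0.000000
  V(1,1) = exp(-r*dt) * [p*0.000000 + (1-p)*0.152552] = 0.047185
  V(0,0) = exp(-r*dt) * [p*0.000000 + (1-p)*0.047185] = 0.014594

Answer: Price = V(0,0) = 0.0146


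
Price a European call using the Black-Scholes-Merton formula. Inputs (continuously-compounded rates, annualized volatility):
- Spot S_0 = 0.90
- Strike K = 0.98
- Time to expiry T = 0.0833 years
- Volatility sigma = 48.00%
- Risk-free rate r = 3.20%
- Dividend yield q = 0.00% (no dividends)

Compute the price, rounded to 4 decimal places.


Answer: Price = 0.0221

Derivation:
d1 = (ln(S/K) + (r - q + 0.5*sigma^2) * T) / (sigma * sqrt(T)) = -0.52618716
d2 = d1 - sigma * sqrt(T) = -0.66472351
exp(-rT) = 0.99733795; exp(-qT) = 1.00000000
C = S_0 * exp(-qT) * N(d1) - K * exp(-rT) * N(d2)
N(d1) = 0.29937909; N(d2) = 0.25311368
C = 0.9000 * 1.00000000 * 0.29937909 - 0.9800 * 0.99733795 * 0.25311368 = 0.0221


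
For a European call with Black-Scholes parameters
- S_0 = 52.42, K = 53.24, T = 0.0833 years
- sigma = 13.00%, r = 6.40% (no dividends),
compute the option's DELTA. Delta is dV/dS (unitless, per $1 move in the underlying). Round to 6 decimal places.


Answer: Delta = 0.400195

Derivation:
d1 = -0.2528423398; d2 = -0.2903626010
phi(d1) = 0.3863918930; exp(-qT) = 1.0000000000; exp(-rT) = 0.9946829856
N(d1) = 0.4001950240
Delta = exp(-qT) * N(d1) = 1.0000000000 * 0.4001950240 = 0.400195


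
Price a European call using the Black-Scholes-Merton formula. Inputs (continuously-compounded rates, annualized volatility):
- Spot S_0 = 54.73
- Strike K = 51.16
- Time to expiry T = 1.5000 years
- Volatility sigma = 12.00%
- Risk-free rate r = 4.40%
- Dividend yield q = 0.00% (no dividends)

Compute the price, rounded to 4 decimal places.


Answer: Price = 7.5809

Derivation:
d1 = (ln(S/K) + (r - q + 0.5*sigma^2) * T) / (sigma * sqrt(T)) = 0.98152434
d2 = d1 - sigma * sqrt(T) = 0.83455496
exp(-rT) = 0.93613086; exp(-qT) = 1.00000000
C = S_0 * exp(-qT) * N(d1) - K * exp(-rT) * N(d2)
N(d1) = 0.83683288; N(d2) = 0.79801583
C = 54.7300 * 1.00000000 * 0.83683288 - 51.1600 * 0.93613086 * 0.79801583 = 7.5809


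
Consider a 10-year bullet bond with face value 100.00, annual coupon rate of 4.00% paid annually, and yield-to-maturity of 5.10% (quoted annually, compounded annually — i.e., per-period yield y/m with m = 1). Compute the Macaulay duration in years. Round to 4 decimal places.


Coupon per period c = face * coupon_rate / m = 4.000000
Periods per year m = 1; per-period yield y/m = 0.051000
Number of cashflows N = 10
Cashflows (t years, CF_t, discount factor 1/(1+y/m)^(m*t), PV):
  t = 1.0000: CF_t = 4.000000, DF = 0.951475, PV = 3.805899
  t = 2.0000: CF_t = 4.000000, DF = 0.905304, PV = 3.621217
  t = 3.0000: CF_t = 4.000000, DF = 0.861374, PV = 3.445497
  t = 4.0000: CF_t = 4.000000, DF = 0.819576, PV = 3.278303
  t = 5.0000: CF_t = 4.000000, DF = 0.779806, PV = 3.119223
  t = 6.0000: CF_t = 4.000000, DF = 0.741965, PV = 2.967862
  t = 7.0000: CF_t = 4.000000, DF = 0.705961, PV = 2.823846
  t = 8.0000: CF_t = 4.000000, DF = 0.671705, PV = 2.686818
  t = 9.0000: CF_t = 4.000000, DF = 0.639110, PV = 2.556440
  t = 10.0000: CF_t = 104.000000, DF = 0.608097, PV = 63.242085
Price P = sum_t PV_t = 91.547190
Macaulay numerator sum_t t * PV_t:
  t * PV_t at t = 1.0000: 3.805899
  t * PV_t at t = 2.0000: 7.242434
  t * PV_t at t = 3.0000: 10.336490
  t * PV_t at t = 4.0000: 13.113213
  t * PV_t at t = 5.0000: 15.596115
  t * PV_t at t = 6.0000: 17.807172
  t * PV_t at t = 7.0000: 19.766921
  t * PV_t at t = 8.0000: 21.494545
  t * PV_t at t = 9.0000: 23.007957
  t * PV_t at t = 10.0000: 632.420849
Macaulay duration D = (sum_t t * PV_t) / P = 764.591594 / 91.547190 = 8.351885

Answer: Macaulay duration = 8.3519 years


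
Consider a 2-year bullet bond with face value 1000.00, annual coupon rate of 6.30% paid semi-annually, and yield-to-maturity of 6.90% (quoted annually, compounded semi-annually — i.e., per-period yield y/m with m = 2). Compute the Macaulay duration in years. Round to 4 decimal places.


Coupon per period c = face * coupon_rate / m = 31.500000
Periods per year m = 2; per-period yield y/m = 0.034500
Number of cashflows N = 4
Cashflows (t years, CF_t, discount factor 1/(1+y/m)^(m*t), PV):
  t = 0.5000: CF_t = 31.500000, DF = 0.966651, PV = 30.449493
  t = 1.0000: CF_t = 31.500000, DF = 0.934413, PV = 29.434019
  t = 1.5000: CF_t = 31.500000, DF = 0.903251, PV = 28.452411
  t = 2.0000: CF_t = 1031.500000, DF = 0.873128, PV = 900.631748
Price P = sum_t PV_t = 988.967670
Macaulay numerator sum_t t * PV_t:
  t * PV_t at t = 0.5000: 15.224746
  t * PV_t at t = 1.0000: 29.434019
  t * PV_t at t = 1.5000: 42.678616
  t * PV_t at t = 2.0000: 1801.263497
Macaulay duration D = (sum_t t * PV_t) / P = 1888.600878 / 988.967670 = 1.909669

Answer: Macaulay duration = 1.9097 years


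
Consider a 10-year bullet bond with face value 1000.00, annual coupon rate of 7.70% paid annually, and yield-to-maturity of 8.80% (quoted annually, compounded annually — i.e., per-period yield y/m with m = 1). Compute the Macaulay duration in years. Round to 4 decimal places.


Answer: Macaulay duration = 7.2154 years

Derivation:
Coupon per period c = face * coupon_rate / m = 77.000000
Periods per year m = 1; per-period yield y/m = 0.088000
Number of cashflows N = 10
Cashflows (t years, CF_t, discount factor 1/(1+y/m)^(m*t), PV):
  t = 1.0000: CF_t = 77.000000, DF = 0.919118, PV = 70.772059
  t = 2.0000: CF_t = 77.000000, DF = 0.844777, PV = 65.047848
  t = 3.0000: CF_t = 77.000000, DF = 0.776450, PV = 59.786625
  t = 4.0000: CF_t = 77.000000, DF = 0.713649, PV = 54.950942
  t = 5.0000: CF_t = 77.000000, DF = 0.655927, PV = 50.506381
  t = 6.0000: CF_t = 77.000000, DF = 0.602874, PV = 46.421306
  t = 7.0000: CF_t = 77.000000, DF = 0.554112, PV = 42.666641
  t = 8.0000: CF_t = 77.000000, DF = 0.509294, PV = 39.215663
  t = 9.0000: CF_t = 77.000000, DF = 0.468101, PV = 36.043808
  t = 10.0000: CF_t = 1077.000000, DF = 0.430240, PV = 463.368759
Price P = sum_t PV_t = 928.780032
Macaulay numerator sum_t t * PV_t:
  t * PV_t at t = 1.0000: 70.772059
  t * PV_t at t = 2.0000: 130.095696
  t * PV_t at t = 3.0000: 179.359876
  t * PV_t at t = 4.0000: 219.803769
  t * PV_t at t = 5.0000: 252.531904
  t * PV_t at t = 6.0000: 278.527835
  t * PV_t at t = 7.0000: 298.666490
  t * PV_t at t = 8.0000: 313.725304
  t * PV_t at t = 9.0000: 324.394271
  t * PV_t at t = 10.0000: 4633.687590
Macaulay duration D = (sum_t t * PV_t) / P = 6701.564794 / 928.780032 = 7.215449


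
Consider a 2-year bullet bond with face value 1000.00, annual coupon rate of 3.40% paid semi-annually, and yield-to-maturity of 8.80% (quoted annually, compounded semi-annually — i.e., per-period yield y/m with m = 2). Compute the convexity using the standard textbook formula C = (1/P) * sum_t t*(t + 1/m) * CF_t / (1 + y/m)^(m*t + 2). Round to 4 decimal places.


Answer: Convexity = 4.4271

Derivation:
Coupon per period c = face * coupon_rate / m = 17.000000
Periods per year m = 2; per-period yield y/m = 0.044000
Number of cashflows N = 4
Cashflows (t years, CF_t, discount factor 1/(1+y/m)^(m*t), PV):
  t = 0.5000: CF_t = 17.000000, DF = 0.957854, PV = 16.283525
  t = 1.0000: CF_t = 17.000000, DF = 0.917485, PV = 15.597246
  t = 1.5000: CF_t = 17.000000, DF = 0.878817, PV = 14.939891
  t = 2.0000: CF_t = 1017.000000, DF = 0.841779, PV = 856.089082
Price P = sum_t PV_t = 902.909744
Convexity numerator sum_t t*(t + 1/m) * CF_t / (1+y/m)^(m*t + 2):
  t = 0.5000: term = 7.469945
  t = 1.0000: term = 21.465360
  t = 1.5000: term = 41.121380
  t = 2.0000: term = 3927.244727
Convexity = (1/P) * sum = 3997.301413 / 902.909744 = 4.427133


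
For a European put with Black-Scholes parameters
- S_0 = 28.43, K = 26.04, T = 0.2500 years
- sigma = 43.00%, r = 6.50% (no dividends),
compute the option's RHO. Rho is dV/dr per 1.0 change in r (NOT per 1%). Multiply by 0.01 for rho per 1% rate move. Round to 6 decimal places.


d1 = 0.5915051550; d2 = 0.3765051550
phi(d1) = 0.3349152690; exp(-qT) = 1.0000000000; exp(-rT) = 0.9838813190
N(-d2) = 0.3532706919
Rho = -K*T*exp(-rT)*N(-d2) = -26.0400 * 0.2500 * 0.9838813190 * 0.3532706919 = -2.262723

Answer: Rho = -2.262723


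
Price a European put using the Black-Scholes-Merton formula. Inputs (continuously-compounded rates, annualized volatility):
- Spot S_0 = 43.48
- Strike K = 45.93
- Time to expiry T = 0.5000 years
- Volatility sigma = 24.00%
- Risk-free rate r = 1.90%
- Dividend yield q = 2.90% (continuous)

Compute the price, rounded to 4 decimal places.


Answer: Price = 4.4912

Derivation:
d1 = (ln(S/K) + (r - q + 0.5*sigma^2) * T) / (sigma * sqrt(T)) = -0.26762481
d2 = d1 - sigma * sqrt(T) = -0.43733044
exp(-rT) = 0.99054498; exp(-qT) = 0.98560462
P = K * exp(-rT) * N(-d2) - S_0 * exp(-qT) * N(-d1)
N(-d1) = 0.60550593; N(-d2) = 0.66906414
P = 45.9300 * 0.99054498 * 0.66906414 - 43.4800 * 0.98560462 * 0.60550593 = 4.4912


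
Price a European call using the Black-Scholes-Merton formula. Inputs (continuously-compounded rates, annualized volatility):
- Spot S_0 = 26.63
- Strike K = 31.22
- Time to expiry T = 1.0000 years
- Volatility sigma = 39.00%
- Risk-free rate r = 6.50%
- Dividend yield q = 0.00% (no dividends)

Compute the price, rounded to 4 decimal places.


d1 = (ln(S/K) + (r - q + 0.5*sigma^2) * T) / (sigma * sqrt(T)) = -0.04607824
d2 = d1 - sigma * sqrt(T) = -0.43607824
exp(-rT) = 0.93706746; exp(-qT) = 1.00000000
C = S_0 * exp(-qT) * N(d1) - K * exp(-rT) * N(d2)
N(d1) = 0.48162394; N(d2) = 0.33138998
C = 26.6300 * 1.00000000 * 0.48162394 - 31.2200 * 0.93706746 * 0.33138998 = 3.1308

Answer: Price = 3.1308


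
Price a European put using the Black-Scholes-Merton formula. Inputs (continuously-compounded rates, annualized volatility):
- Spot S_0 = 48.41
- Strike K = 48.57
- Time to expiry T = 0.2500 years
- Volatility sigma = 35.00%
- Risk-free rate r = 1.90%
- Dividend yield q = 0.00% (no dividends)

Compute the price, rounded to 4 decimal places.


Answer: Price = 3.3380

Derivation:
d1 = (ln(S/K) + (r - q + 0.5*sigma^2) * T) / (sigma * sqrt(T)) = 0.09578770
d2 = d1 - sigma * sqrt(T) = -0.07921230
exp(-rT) = 0.99526126; exp(-qT) = 1.00000000
P = K * exp(-rT) * N(-d2) - S_0 * exp(-qT) * N(-d1)
N(-d1) = 0.46184459; N(-d2) = 0.53156812
P = 48.5700 * 0.99526126 * 0.53156812 - 48.4100 * 1.00000000 * 0.46184459 = 3.3380


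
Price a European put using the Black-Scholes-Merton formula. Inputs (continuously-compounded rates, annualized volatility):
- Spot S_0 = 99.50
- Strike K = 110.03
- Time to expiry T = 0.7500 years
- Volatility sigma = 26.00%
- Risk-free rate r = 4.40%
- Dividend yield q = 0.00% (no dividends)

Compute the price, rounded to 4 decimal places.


d1 = (ln(S/K) + (r - q + 0.5*sigma^2) * T) / (sigma * sqrt(T)) = -0.18761846
d2 = d1 - sigma * sqrt(T) = -0.41278507
exp(-rT) = 0.96753856; exp(-qT) = 1.00000000
P = K * exp(-rT) * N(-d2) - S_0 * exp(-qT) * N(-d1)
N(-d1) = 0.57441212; N(-d2) = 0.66011795
P = 110.0300 * 0.96753856 * 0.66011795 - 99.5000 * 1.00000000 * 0.57441212 = 13.1210

Answer: Price = 13.1210


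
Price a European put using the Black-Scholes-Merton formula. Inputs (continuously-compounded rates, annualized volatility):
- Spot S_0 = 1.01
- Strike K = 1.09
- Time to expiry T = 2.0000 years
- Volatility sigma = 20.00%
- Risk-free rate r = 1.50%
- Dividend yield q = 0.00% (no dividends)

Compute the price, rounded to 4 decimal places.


Answer: Price = 0.1417

Derivation:
d1 = (ln(S/K) + (r - q + 0.5*sigma^2) * T) / (sigma * sqrt(T)) = -0.02201706
d2 = d1 - sigma * sqrt(T) = -0.30485977
exp(-rT) = 0.97044553; exp(-qT) = 1.00000000
P = K * exp(-rT) * N(-d2) - S_0 * exp(-qT) * N(-d1)
N(-d1) = 0.50878283; N(-d2) = 0.61976352
P = 1.0900 * 0.97044553 * 0.61976352 - 1.0100 * 1.00000000 * 0.50878283 = 0.1417


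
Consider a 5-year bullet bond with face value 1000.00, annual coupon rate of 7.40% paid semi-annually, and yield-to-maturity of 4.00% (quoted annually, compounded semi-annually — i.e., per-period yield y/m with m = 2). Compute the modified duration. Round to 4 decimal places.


Answer: Modified duration = 4.2429

Derivation:
Coupon per period c = face * coupon_rate / m = 37.000000
Periods per year m = 2; per-period yield y/m = 0.020000
Number of cashflows N = 10
Cashflows (t years, CF_t, discount factor 1/(1+y/m)^(m*t), PV):
  t = 0.5000: CF_t = 37.000000, DF = 0.980392, PV = 36.274510
  t = 1.0000: CF_t = 37.000000, DF = 0.961169, PV = 35.563245
  t = 1.5000: CF_t = 37.000000, DF = 0.942322, PV = 34.865926
  t = 2.0000: CF_t = 37.000000, DF = 0.923845, PV = 34.182281
  t = 2.5000: CF_t = 37.000000, DF = 0.905731, PV = 33.512040
  t = 3.0000: CF_t = 37.000000, DF = 0.887971, PV = 32.854941
  t = 3.5000: CF_t = 37.000000, DF = 0.870560, PV = 32.210727
  t = 4.0000: CF_t = 37.000000, DF = 0.853490, PV = 31.579144
  t = 4.5000: CF_t = 37.000000, DF = 0.836755, PV = 30.959945
  t = 5.0000: CF_t = 1037.000000, DF = 0.820348, PV = 850.701187
Price P = sum_t PV_t = 1152.703945
First compute Macaulay numerator sum_t t * PV_t:
  t * PV_t at t = 0.5000: 18.137255
  t * PV_t at t = 1.0000: 35.563245
  t * PV_t at t = 1.5000: 52.298890
  t * PV_t at t = 2.0000: 68.364562
  t * PV_t at t = 2.5000: 83.780100
  t * PV_t at t = 3.0000: 98.564823
  t * PV_t at t = 3.5000: 112.737543
  t * PV_t at t = 4.0000: 126.316575
  t * PV_t at t = 4.5000: 139.319752
  t * PV_t at t = 5.0000: 4253.505935
Macaulay duration D = 4988.588679 / 1152.703945 = 4.327728
Modified duration = D / (1 + y/m) = 4.327728 / (1 + 0.020000) = 4.242870


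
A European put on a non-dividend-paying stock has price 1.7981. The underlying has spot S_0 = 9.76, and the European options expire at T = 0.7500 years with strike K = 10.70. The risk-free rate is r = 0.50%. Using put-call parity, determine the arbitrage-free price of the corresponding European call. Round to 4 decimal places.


Answer: Call price = 0.8981

Derivation:
Put-call parity: C - P = S_0 * exp(-qT) - K * exp(-rT).
S_0 * exp(-qT) = 9.7600 * 1.00000000 = 9.76000000
K * exp(-rT) = 10.7000 * 0.99625702 = 10.65995014
C = P + S*exp(-qT) - K*exp(-rT)
C = 1.7981 + 9.76000000 - 10.65995014 = 0.8981


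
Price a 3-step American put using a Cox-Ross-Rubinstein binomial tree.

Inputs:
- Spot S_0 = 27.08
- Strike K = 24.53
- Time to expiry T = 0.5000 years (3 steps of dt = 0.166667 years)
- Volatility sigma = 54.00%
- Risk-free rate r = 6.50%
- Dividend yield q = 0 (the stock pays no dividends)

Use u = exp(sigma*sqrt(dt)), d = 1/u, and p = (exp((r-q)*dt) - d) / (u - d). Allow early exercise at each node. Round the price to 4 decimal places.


dt = T/N = 0.166667
u = exp(sigma*sqrt(dt)) = 1.246643; d = 1/u = 0.802154
p = (exp((r-q)*dt) - d) / (u - d) = 0.469614
Discount per step: exp(-r*dt) = 0.989225
Stock lattice S(k, i) with i counting down-moves:
  k=0: S(0,0) = 27.0800
  k=1: S(1,0) = 33.7591; S(1,1) = 21.7223
  k=2: S(2,0) = 42.0855; S(2,1) = 27.0800; S(2,2) = 17.4247
  k=3: S(3,0) = 52.4656; S(3,1) = 33.7591; S(3,2) = 21.7223; S(3,3) = 13.9773
Terminal payoffs V(N, i) = max(K - S_T, 0):
  V(3,0) = 0.000000; V(3,1) = 0.000000; V(3,2) = 2.807657; V(3,3) = 10.552719
Backward induction: V(k, i) = exp(-r*dt) * [p * V(k+1, i) + (1-p) * V(k+1, i+1)]; then take max(V_cont, immediate exercise) for American.
  V(2,0) = exp(-r*dt) * [p*0.000000 + (1-p)*0.000000] = 0.000000; exercise = 0.000000; V(2,0) = max -> 0.000000
  V(2,1) = exp(-r*dt) * [p*0.000000 + (1-p)*2.807657] = 1.473097; exercise = 0.000000; V(2,1) = max -> 1.473097
  V(2,2) = exp(-r*dt) * [p*2.807657 + (1-p)*10.552719] = 6.841018; exercise = 7.105325; V(2,2) = max -> 7.105325
  V(1,0) = exp(-r*dt) * [p*0.000000 + (1-p)*1.473097] = 0.772892; exercise = 0.000000; V(1,0) = max -> 0.772892
  V(1,1) = exp(-r*dt) * [p*1.473097 + (1-p)*7.105325] = 4.412294; exercise = 2.807657; V(1,1) = max -> 4.412294
  V(0,0) = exp(-r*dt) * [p*0.772892 + (1-p)*4.412294] = 2.674055; exercise = 0.000000; V(0,0) = max -> 2.674055

Answer: Price = V(0,0) = 2.6741


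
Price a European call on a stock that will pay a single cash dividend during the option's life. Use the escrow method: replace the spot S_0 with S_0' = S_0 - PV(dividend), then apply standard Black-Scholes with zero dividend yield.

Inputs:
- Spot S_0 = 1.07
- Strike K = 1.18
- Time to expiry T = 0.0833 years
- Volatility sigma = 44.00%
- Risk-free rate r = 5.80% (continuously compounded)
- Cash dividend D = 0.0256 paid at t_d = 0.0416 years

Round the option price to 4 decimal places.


Answer: Price = 0.0135

Derivation:
PV(D) = D * exp(-r * t_d) = 0.0256 * 0.99759011 = 0.02553831
S_0' = S_0 - PV(D) = 1.0700 - 0.02553831 = 1.04446169
d1 = (ln(S_0'/K) + (r + sigma^2/2)*T) / (sigma*sqrt(T)) = -0.85925310
d2 = d1 - sigma*sqrt(T) = -0.98624475
exp(-rT) = 0.99518025
N(d1) = 0.19510045; N(d2) = 0.16200651
C = S_0' * N(d1) - K * exp(-rT) * N(d2) = 1.04446169 * 0.19510045 - 1.1800 * 0.99518025 * 0.16200651 = 0.0135


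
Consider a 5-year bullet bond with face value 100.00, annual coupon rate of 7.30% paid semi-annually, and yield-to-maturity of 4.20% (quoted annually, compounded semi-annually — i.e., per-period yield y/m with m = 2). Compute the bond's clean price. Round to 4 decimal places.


Answer: Price = 113.8504

Derivation:
Coupon per period c = face * coupon_rate / m = 3.650000
Periods per year m = 2; per-period yield y/m = 0.021000
Number of cashflows N = 10
Cashflows (t years, CF_t, discount factor 1/(1+y/m)^(m*t), PV):
  t = 0.5000: CF_t = 3.650000, DF = 0.979432, PV = 3.574927
  t = 1.0000: CF_t = 3.650000, DF = 0.959287, PV = 3.501397
  t = 1.5000: CF_t = 3.650000, DF = 0.939556, PV = 3.429380
  t = 2.0000: CF_t = 3.650000, DF = 0.920231, PV = 3.358844
  t = 2.5000: CF_t = 3.650000, DF = 0.901304, PV = 3.289760
  t = 3.0000: CF_t = 3.650000, DF = 0.882766, PV = 3.222096
  t = 3.5000: CF_t = 3.650000, DF = 0.864609, PV = 3.155823
  t = 4.0000: CF_t = 3.650000, DF = 0.846826, PV = 3.090914
  t = 4.5000: CF_t = 3.650000, DF = 0.829408, PV = 3.027340
  t = 5.0000: CF_t = 103.650000, DF = 0.812349, PV = 84.199960
Price P = sum_t PV_t = 113.850441


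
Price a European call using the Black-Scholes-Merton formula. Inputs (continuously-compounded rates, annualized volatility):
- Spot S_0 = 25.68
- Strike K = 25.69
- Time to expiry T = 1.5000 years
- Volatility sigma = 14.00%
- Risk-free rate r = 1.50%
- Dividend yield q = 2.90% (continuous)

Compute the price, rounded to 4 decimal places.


Answer: Price = 1.4453

Derivation:
d1 = (ln(S/K) + (r - q + 0.5*sigma^2) * T) / (sigma * sqrt(T)) = -0.03901298
d2 = d1 - sigma * sqrt(T) = -0.21047726
exp(-rT) = 0.97775124; exp(-qT) = 0.95743255
C = S_0 * exp(-qT) * N(d1) - K * exp(-rT) * N(d2)
N(d1) = 0.48444002; N(d2) = 0.41664760
C = 25.6800 * 0.95743255 * 0.48444002 - 25.6900 * 0.97775124 * 0.41664760 = 1.4453


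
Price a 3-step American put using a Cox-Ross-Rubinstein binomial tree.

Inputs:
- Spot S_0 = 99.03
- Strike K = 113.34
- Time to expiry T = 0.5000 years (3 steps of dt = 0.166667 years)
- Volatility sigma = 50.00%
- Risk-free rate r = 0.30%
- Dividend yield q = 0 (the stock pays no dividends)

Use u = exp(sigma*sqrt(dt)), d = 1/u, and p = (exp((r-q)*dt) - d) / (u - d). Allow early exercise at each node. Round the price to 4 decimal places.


dt = T/N = 0.166667
u = exp(sigma*sqrt(dt)) = 1.226450; d = 1/u = 0.815361
p = (exp((r-q)*dt) - d) / (u - d) = 0.450362
Discount per step: exp(-r*dt) = 0.999500
Stock lattice S(k, i) with i counting down-moves:
  k=0: S(0,0) = 99.0300
  k=1: S(1,0) = 121.4554; S(1,1) = 80.7452
  k=2: S(2,0) = 148.9590; S(2,1) = 99.0300; S(2,2) = 65.8365
  k=3: S(3,0) = 182.6908; S(3,1) = 121.4554; S(3,2) = 80.7452; S(3,3) = 53.6805
Terminal payoffs V(N, i) = max(K - S_T, 0):
  V(3,0) = 0.000000; V(3,1) = 0.000000; V(3,2) = 32.594786; V(3,3) = 59.659468
Backward induction: V(k, i) = exp(-r*dt) * [p * V(k+1, i) + (1-p) * V(k+1, i+1)]; then take max(V_cont, immediate exercise) for American.
  V(2,0) = exp(-r*dt) * [p*0.000000 + (1-p)*0.000000] = 0.000000; exercise = 0.000000; V(2,0) = max -> 0.000000
  V(2,1) = exp(-r*dt) * [p*0.000000 + (1-p)*32.594786] = 17.906377; exercise = 14.310000; V(2,1) = max -> 17.906377
  V(2,2) = exp(-r*dt) * [p*32.594786 + (1-p)*59.659468] = 47.446834; exercise = 47.503490; V(2,2) = max -> 47.503490
  V(1,0) = exp(-r*dt) * [p*0.000000 + (1-p)*17.906377] = 9.837106; exercise = 0.000000; V(1,0) = max -> 9.837106
  V(1,1) = exp(-r*dt) * [p*17.906377 + (1-p)*47.503490] = 34.156992; exercise = 32.594786; V(1,1) = max -> 34.156992
  V(0,0) = exp(-r*dt) * [p*9.837106 + (1-p)*34.156992] = 23.192640; exercise = 14.310000; V(0,0) = max -> 23.192640

Answer: Price = V(0,0) = 23.1926


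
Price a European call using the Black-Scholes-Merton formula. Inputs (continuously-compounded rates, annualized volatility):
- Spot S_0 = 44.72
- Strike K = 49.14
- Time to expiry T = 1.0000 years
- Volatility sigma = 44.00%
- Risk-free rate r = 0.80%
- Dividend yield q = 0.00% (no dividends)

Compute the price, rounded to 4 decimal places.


Answer: Price = 6.2768

Derivation:
d1 = (ln(S/K) + (r - q + 0.5*sigma^2) * T) / (sigma * sqrt(T)) = 0.02397150
d2 = d1 - sigma * sqrt(T) = -0.41602850
exp(-rT) = 0.99203191; exp(-qT) = 1.00000000
C = S_0 * exp(-qT) * N(d1) - K * exp(-rT) * N(d2)
N(d1) = 0.50956233; N(d2) = 0.33869458
C = 44.7200 * 1.00000000 * 0.50956233 - 49.1400 * 0.99203191 * 0.33869458 = 6.2768


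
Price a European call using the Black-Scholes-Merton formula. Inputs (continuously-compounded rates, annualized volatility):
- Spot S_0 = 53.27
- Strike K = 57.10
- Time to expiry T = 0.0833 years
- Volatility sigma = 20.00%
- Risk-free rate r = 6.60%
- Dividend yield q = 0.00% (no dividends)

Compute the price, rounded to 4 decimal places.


d1 = (ln(S/K) + (r - q + 0.5*sigma^2) * T) / (sigma * sqrt(T)) = -1.07871177
d2 = d1 - sigma * sqrt(T) = -1.13643525
exp(-rT) = 0.99451729; exp(-qT) = 1.00000000
C = S_0 * exp(-qT) * N(d1) - K * exp(-rT) * N(d2)
N(d1) = 0.14035812; N(d2) = 0.12788723
C = 53.2700 * 1.00000000 * 0.14035812 - 57.1000 * 0.99451729 * 0.12788723 = 0.2146

Answer: Price = 0.2146


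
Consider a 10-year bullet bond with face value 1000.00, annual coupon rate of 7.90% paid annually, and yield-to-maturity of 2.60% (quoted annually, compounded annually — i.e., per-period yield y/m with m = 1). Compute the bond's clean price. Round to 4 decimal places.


Coupon per period c = face * coupon_rate / m = 79.000000
Periods per year m = 1; per-period yield y/m = 0.026000
Number of cashflows N = 10
Cashflows (t years, CF_t, discount factor 1/(1+y/m)^(m*t), PV):
  t = 1.0000: CF_t = 79.000000, DF = 0.974659, PV = 76.998051
  t = 2.0000: CF_t = 79.000000, DF = 0.949960, PV = 75.046833
  t = 3.0000: CF_t = 79.000000, DF = 0.925887, PV = 73.145061
  t = 4.0000: CF_t = 79.000000, DF = 0.902424, PV = 71.291483
  t = 5.0000: CF_t = 79.000000, DF = 0.879555, PV = 69.484876
  t = 6.0000: CF_t = 79.000000, DF = 0.857266, PV = 67.724051
  t = 7.0000: CF_t = 79.000000, DF = 0.835542, PV = 66.007847
  t = 8.0000: CF_t = 79.000000, DF = 0.814369, PV = 64.335133
  t = 9.0000: CF_t = 79.000000, DF = 0.793732, PV = 62.704808
  t = 10.0000: CF_t = 1079.000000, DF = 0.773618, PV = 834.733488
Price P = sum_t PV_t = 1461.471631

Answer: Price = 1461.4716


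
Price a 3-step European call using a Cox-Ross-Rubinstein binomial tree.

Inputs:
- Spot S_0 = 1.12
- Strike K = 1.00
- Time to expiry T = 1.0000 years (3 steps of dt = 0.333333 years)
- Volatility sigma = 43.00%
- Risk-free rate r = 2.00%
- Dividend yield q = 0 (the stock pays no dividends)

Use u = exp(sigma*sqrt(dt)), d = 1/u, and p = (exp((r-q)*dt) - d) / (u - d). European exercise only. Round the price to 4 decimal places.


dt = T/N = 0.333333
u = exp(sigma*sqrt(dt)) = 1.281794; d = 1/u = 0.780157
p = (exp((r-q)*dt) - d) / (u - d) = 0.451586
Discount per step: exp(-r*dt) = 0.993356
Stock lattice S(k, i) with i counting down-moves:
  k=0: S(0,0) = 1.1200
  k=1: S(1,0) = 1.4356; S(1,1) = 0.8738
  k=2: S(2,0) = 1.8402; S(2,1) = 1.1200; S(2,2) = 0.6817
  k=3: S(3,0) = 2.3587; S(3,1) = 1.4356; S(3,2) = 0.8738; S(3,3) = 0.5318
Terminal payoffs V(N, i) = max(S_T - K, 0):
  V(3,0) = 1.358700; V(3,1) = 0.435609; V(3,2) = 0.000000; V(3,3) = 0.000000
Backward induction: V(k, i) = exp(-r*dt) * [p * V(k+1, i) + (1-p) * V(k+1, i+1)].
  V(2,0) = exp(-r*dt) * [p*1.358700 + (1-p)*0.435609] = 0.846800
  V(2,1) = exp(-r*dt) * [p*0.435609 + (1-p)*0.000000] = 0.195408
  V(2,2) = exp(-r*dt) * [p*0.000000 + (1-p)*0.000000] = 0.000000
  V(1,0) = exp(-r*dt) * [p*0.846800 + (1-p)*0.195408] = 0.486314
  V(1,1) = exp(-r*dt) * [p*0.195408 + (1-p)*0.000000] = 0.087657
  V(0,0) = exp(-r*dt) * [p*0.486314 + (1-p)*0.087657] = 0.265906

Answer: Price = V(0,0) = 0.2659


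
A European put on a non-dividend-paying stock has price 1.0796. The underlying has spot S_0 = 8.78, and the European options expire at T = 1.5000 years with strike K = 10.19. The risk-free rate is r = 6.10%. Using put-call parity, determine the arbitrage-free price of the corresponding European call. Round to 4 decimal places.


Put-call parity: C - P = S_0 * exp(-qT) - K * exp(-rT).
S_0 * exp(-qT) = 8.7800 * 1.00000000 = 8.78000000
K * exp(-rT) = 10.1900 * 0.91256132 = 9.29899981
C = P + S*exp(-qT) - K*exp(-rT)
C = 1.0796 + 8.78000000 - 9.29899981 = 0.5606

Answer: Call price = 0.5606


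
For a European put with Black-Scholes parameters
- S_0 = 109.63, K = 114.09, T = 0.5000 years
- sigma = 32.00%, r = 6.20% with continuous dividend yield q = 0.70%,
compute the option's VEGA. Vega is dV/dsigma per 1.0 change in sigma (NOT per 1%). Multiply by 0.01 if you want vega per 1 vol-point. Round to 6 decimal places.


d1 = 0.0584399407; d2 = -0.1678342293
phi(d1) = 0.3982616226; exp(-qT) = 0.9965061179; exp(-rT) = 0.9694755731
Vega = S * exp(-qT) * phi(d1) * sqrt(T) = 109.6300 * 0.9965061179 * 0.3982616226 * 0.7071067812 = 30.765420

Answer: Vega = 30.765420


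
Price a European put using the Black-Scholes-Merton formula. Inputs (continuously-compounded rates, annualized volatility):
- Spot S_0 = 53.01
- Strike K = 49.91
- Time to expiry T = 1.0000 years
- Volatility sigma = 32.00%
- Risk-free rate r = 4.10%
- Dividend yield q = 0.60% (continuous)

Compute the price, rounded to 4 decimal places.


d1 = (ln(S/K) + (r - q + 0.5*sigma^2) * T) / (sigma * sqrt(T)) = 0.45768497
d2 = d1 - sigma * sqrt(T) = 0.13768497
exp(-rT) = 0.95982913; exp(-qT) = 0.99401796
P = K * exp(-rT) * N(-d2) - S_0 * exp(-qT) * N(-d1)
N(-d1) = 0.32358939; N(-d2) = 0.44524470
P = 49.9100 * 0.95982913 * 0.44524470 - 53.0100 * 0.99401796 * 0.32358939 = 4.2786

Answer: Price = 4.2786


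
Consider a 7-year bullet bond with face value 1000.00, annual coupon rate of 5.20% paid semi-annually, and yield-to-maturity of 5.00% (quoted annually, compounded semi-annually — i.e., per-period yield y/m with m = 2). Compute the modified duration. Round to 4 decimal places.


Answer: Modified duration = 5.8179

Derivation:
Coupon per period c = face * coupon_rate / m = 26.000000
Periods per year m = 2; per-period yield y/m = 0.025000
Number of cashflows N = 14
Cashflows (t years, CF_t, discount factor 1/(1+y/m)^(m*t), PV):
  t = 0.5000: CF_t = 26.000000, DF = 0.975610, PV = 25.365854
  t = 1.0000: CF_t = 26.000000, DF = 0.951814, PV = 24.747174
  t = 1.5000: CF_t = 26.000000, DF = 0.928599, PV = 24.143585
  t = 2.0000: CF_t = 26.000000, DF = 0.905951, PV = 23.554717
  t = 2.5000: CF_t = 26.000000, DF = 0.883854, PV = 22.980211
  t = 3.0000: CF_t = 26.000000, DF = 0.862297, PV = 22.419719
  t = 3.5000: CF_t = 26.000000, DF = 0.841265, PV = 21.872896
  t = 4.0000: CF_t = 26.000000, DF = 0.820747, PV = 21.339411
  t = 4.5000: CF_t = 26.000000, DF = 0.800728, PV = 20.818937
  t = 5.0000: CF_t = 26.000000, DF = 0.781198, PV = 20.311158
  t = 5.5000: CF_t = 26.000000, DF = 0.762145, PV = 19.815764
  t = 6.0000: CF_t = 26.000000, DF = 0.743556, PV = 19.332453
  t = 6.5000: CF_t = 26.000000, DF = 0.725420, PV = 18.860930
  t = 7.0000: CF_t = 1026.000000, DF = 0.707727, PV = 726.128103
Price P = sum_t PV_t = 1011.690912
First compute Macaulay numerator sum_t t * PV_t:
  t * PV_t at t = 0.5000: 12.682927
  t * PV_t at t = 1.0000: 24.747174
  t * PV_t at t = 1.5000: 36.215377
  t * PV_t at t = 2.0000: 47.109434
  t * PV_t at t = 2.5000: 57.450529
  t * PV_t at t = 3.0000: 67.259156
  t * PV_t at t = 3.5000: 76.555136
  t * PV_t at t = 4.0000: 85.357643
  t * PV_t at t = 4.5000: 93.685218
  t * PV_t at t = 5.0000: 101.555792
  t * PV_t at t = 5.5000: 108.986704
  t * PV_t at t = 6.0000: 115.994718
  t * PV_t at t = 6.5000: 122.596043
  t * PV_t at t = 7.0000: 5082.896720
Macaulay duration D = 6033.092572 / 1011.690912 = 5.963375
Modified duration = D / (1 + y/m) = 5.963375 / (1 + 0.025000) = 5.817927


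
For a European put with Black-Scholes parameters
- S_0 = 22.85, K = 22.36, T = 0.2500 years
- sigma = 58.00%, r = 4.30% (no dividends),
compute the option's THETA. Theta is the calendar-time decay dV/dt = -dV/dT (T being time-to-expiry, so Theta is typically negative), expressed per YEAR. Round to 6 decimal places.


Answer: Theta = -4.627476

Derivation:
d1 = 0.2568188588; d2 = -0.0331811412
phi(d1) = 0.3860005455; exp(-qT) = 1.0000000000; exp(-rT) = 0.9893075748
Theta = -S*exp(-qT)*phi(d1)*sigma/(2*sqrt(T)) + r*K*exp(-rT)*N(-d2) - q*S*exp(-qT)*N(-d1)
N(-d1) = 0.3986593055; N(-d2) = 0.5132349315; sqrt(T) = 0.5000000000
Term 1 = -22.8500 * 1.0000000000 * 0.3860005455 * 0.5800 / (2 * 0.5000000000) = -5.1156652295
Term 2 = 0.0430 * 22.3600 * 0.9893075748 * 0.5132349315 = 0.4881887830
Term 3 = 0 (no dividend yield, q = 0)
Theta = -5.1156652295 + (0.4881887830) + (0.0000000000) = -4.627476


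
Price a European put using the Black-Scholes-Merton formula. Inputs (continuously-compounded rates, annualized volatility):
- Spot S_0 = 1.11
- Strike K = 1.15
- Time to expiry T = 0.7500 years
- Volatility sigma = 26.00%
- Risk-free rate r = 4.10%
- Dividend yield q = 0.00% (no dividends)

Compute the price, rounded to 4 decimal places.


d1 = (ln(S/K) + (r - q + 0.5*sigma^2) * T) / (sigma * sqrt(T)) = 0.09192337
d2 = d1 - sigma * sqrt(T) = -0.13324324
exp(-rT) = 0.96971797; exp(-qT) = 1.00000000
P = K * exp(-rT) * N(-d2) - S_0 * exp(-qT) * N(-d1)
N(-d1) = 0.46337946; N(-d2) = 0.55299949
P = 1.1500 * 0.96971797 * 0.55299949 - 1.1100 * 1.00000000 * 0.46337946 = 0.1023

Answer: Price = 0.1023
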